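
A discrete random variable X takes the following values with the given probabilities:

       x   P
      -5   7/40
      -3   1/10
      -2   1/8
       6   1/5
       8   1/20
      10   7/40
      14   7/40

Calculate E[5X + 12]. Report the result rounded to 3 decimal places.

E[5x+12] = (7/40)·(-13) + (1/10)·(-3) + (1/8)·2 + (1/5)·42 + (1/20)·52 + (7/40)·62 + (7/40)·82
     = 271/8 ≈ 33.875

33.875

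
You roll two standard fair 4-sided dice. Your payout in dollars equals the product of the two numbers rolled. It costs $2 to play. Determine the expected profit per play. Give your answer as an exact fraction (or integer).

17/4 dollars

Distribution of the product of the two numbers rolled: 1 w.p. 1/16, 2 w.p. 1/8, 3 w.p. 1/8, 4 w.p. 3/16, 6 w.p. 1/8, 8 w.p. 1/8, …
E[payout] = (1/16)·1 + (1/8)·2 + (1/8)·3 + (3/16)·4 + (1/8)·6 + (1/8)·8 + (1/16)·9 + (1/8)·12 + (1/16)·16 = 25/4
Expected profit = 25/4 − 2 = 17/4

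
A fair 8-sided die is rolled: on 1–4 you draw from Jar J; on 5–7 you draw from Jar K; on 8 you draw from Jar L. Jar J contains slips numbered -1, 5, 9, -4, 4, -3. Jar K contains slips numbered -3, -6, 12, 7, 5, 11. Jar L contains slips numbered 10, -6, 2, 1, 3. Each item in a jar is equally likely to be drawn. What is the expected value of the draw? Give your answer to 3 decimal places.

E[X | Jar J] = (-1 + 5 + 9 − 4 + 4 − 3)/6 = 5/3
E[X | Jar K] = (-3 − 6 + 12 + 7 + 5 + 11)/6 = 13/3
E[X | Jar L] = (10 − 6 + 2 + 1 + 3)/5 = 2
E[X] = (1/2)·5/3 + (3/8)·13/3 + (1/8)·2 = 65/24 ≈ 2.708

2.708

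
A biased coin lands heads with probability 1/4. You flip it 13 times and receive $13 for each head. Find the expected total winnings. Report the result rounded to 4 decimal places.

E[#heads] = 13·1/4 = 13/4 (linearity over flips).
E[winnings] = 13·13/4 = 169/4.
≈ 42.2500

$42.2500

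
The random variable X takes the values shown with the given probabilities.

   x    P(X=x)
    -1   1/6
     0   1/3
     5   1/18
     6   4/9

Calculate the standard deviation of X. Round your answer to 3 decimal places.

E[X] = 25/9, E[X²] = 158/9
Var(X) = E[X²] − (E[X])² = 158/9 − 625/81 = 797/81
SD(X) = √(797/81) ≈ 3.137

3.137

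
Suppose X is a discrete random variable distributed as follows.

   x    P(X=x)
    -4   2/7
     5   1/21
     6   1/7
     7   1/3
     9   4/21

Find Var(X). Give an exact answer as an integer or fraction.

E[X] = (2/7)·(-4) + (1/21)·5 + (1/7)·6 + (1/3)·7 + (4/21)·9 = 4
E[X²] = (2/7)·16 + (1/21)·25 + (1/7)·36 + (1/3)·49 + (4/21)·81 = 128/3
Var(X) = 128/3 − (4)² = 80/3

80/3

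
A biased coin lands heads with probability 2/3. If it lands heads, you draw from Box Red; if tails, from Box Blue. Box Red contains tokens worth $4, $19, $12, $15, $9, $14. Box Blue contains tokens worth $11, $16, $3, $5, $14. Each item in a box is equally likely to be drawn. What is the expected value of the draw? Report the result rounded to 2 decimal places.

$11.38

E[X | Box Red] = (4 + 19 + 12 + 15 + 9 + 14)/6 = 73/6
E[X | Box Blue] = (11 + 16 + 3 + 5 + 14)/5 = 49/5
E[X] = (2/3)·73/6 + (1/3)·49/5 = 512/45 ≈ 11.38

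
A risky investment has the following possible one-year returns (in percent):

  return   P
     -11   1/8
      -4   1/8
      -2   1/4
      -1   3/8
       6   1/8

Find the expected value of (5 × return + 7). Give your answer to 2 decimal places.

-3.00

E[5x+7] = (1/8)·(-48) + (1/8)·(-13) + (1/4)·(-3) + (3/8)·2 + (1/8)·37
     = -3 ≈ -3.00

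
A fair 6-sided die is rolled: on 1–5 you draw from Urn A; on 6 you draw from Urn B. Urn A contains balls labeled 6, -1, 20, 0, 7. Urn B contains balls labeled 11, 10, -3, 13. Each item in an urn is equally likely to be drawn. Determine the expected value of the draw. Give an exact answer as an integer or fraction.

E[X | Urn A] = (6 − 1 + 20 + 0 + 7)/5 = 32/5
E[X | Urn B] = (11 + 10 − 3 + 13)/4 = 31/4
E[X] = (5/6)·32/5 + (1/6)·31/4 = 53/8

53/8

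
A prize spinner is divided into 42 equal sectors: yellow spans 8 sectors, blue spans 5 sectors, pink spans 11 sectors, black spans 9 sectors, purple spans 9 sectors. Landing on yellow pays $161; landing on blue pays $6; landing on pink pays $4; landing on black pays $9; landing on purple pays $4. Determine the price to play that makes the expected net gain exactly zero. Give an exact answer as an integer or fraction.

493/14 dollars

E[payout] = (8/42)·161 + (5/42)·6 + (11/42)·4 + (9/42)·9 + (9/42)·4 = 493/14
Fair fee = E[payout] = 493/14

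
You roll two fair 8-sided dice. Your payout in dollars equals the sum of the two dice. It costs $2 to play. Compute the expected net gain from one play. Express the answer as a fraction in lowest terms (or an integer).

$7

Distribution of the sum of the two dice: 2 w.p. 1/64, 3 w.p. 1/32, 4 w.p. 3/64, 5 w.p. 1/16, 6 w.p. 5/64, 7 w.p. 3/32, …
E[payout] = (1/64)·2 + (1/32)·3 + (3/64)·4 + (1/16)·5 + (5/64)·6 + (3/32)·7 + (7/64)·8 + (1/8)·9 + (7/64)·10 + (3/32)·11 + (5/64)·12 + (1/16)·13 + (3/64)·14 + (1/32)·15 + (1/64)·16 = 9
Expected profit = 9 − 2 = 7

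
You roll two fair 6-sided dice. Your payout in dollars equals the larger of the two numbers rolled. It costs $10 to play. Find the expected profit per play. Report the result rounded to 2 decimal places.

-$5.53

Distribution of the larger of the two numbers rolled: 1 w.p. 1/36, 2 w.p. 1/12, 3 w.p. 5/36, 4 w.p. 7/36, 5 w.p. 1/4, 6 w.p. 11/36
E[payout] = (1/36)·1 + (1/12)·2 + (5/36)·3 + (7/36)·4 + (1/4)·5 + (11/36)·6 = 161/36
Expected profit = 161/36 − 10 = -199/36 ≈ -$5.53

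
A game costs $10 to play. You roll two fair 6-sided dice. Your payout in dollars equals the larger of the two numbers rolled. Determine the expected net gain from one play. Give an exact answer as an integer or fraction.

Distribution of the larger of the two numbers rolled: 1 w.p. 1/36, 2 w.p. 1/12, 3 w.p. 5/36, 4 w.p. 7/36, 5 w.p. 1/4, 6 w.p. 11/36
E[payout] = (1/36)·1 + (1/12)·2 + (5/36)·3 + (7/36)·4 + (1/4)·5 + (11/36)·6 = 161/36
Expected profit = 161/36 − 10 = -199/36

-199/36 dollars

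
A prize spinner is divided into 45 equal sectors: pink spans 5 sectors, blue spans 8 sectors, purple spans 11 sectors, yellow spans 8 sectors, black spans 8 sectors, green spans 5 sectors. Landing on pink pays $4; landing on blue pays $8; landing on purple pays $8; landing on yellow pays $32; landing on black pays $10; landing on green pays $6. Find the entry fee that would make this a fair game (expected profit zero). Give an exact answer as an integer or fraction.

E[payout] = (5/45)·4 + (8/45)·8 + (11/45)·8 + (8/45)·32 + (8/45)·10 + (5/45)·6 = 538/45
Fair fee = E[payout] = 538/45

538/45 dollars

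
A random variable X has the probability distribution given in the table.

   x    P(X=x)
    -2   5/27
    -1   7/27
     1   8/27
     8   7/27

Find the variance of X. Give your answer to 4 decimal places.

14.8587

E[X] = (5/27)·(-2) + (7/27)·(-1) + (8/27)·1 + (7/27)·8 = 47/27
E[X²] = (5/27)·4 + (7/27)·1 + (8/27)·1 + (7/27)·64 = 161/9
Var(X) = 161/9 − (47/27)² = 10832/729 ≈ 14.8587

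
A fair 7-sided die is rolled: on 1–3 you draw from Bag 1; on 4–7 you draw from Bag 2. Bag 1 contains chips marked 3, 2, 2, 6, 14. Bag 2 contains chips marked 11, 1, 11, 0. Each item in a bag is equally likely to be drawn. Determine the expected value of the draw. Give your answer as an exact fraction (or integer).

E[X | Bag 1] = (3 + 2 + 2 + 6 + 14)/5 = 27/5
E[X | Bag 2] = (11 + 1 + 11 + 0)/4 = 23/4
E[X] = (3/7)·27/5 + (4/7)·23/4 = 28/5

28/5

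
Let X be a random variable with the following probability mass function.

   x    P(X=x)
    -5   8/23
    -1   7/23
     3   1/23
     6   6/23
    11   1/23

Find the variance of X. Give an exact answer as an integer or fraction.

E[X] = (8/23)·(-5) + (7/23)·(-1) + (1/23)·3 + (6/23)·6 + (1/23)·11 = 3/23
E[X²] = (8/23)·25 + (7/23)·1 + (1/23)·9 + (6/23)·36 + (1/23)·121 = 553/23
Var(X) = 553/23 − (3/23)² = 12710/529

12710/529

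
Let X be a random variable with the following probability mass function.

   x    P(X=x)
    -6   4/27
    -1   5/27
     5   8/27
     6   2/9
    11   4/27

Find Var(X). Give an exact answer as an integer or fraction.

20042/729

E[X] = (4/27)·(-6) + (5/27)·(-1) + (8/27)·5 + (2/9)·6 + (4/27)·11 = 91/27
E[X²] = (4/27)·36 + (5/27)·1 + (8/27)·25 + (2/9)·36 + (4/27)·121 = 1049/27
Var(X) = 1049/27 − (91/27)² = 20042/729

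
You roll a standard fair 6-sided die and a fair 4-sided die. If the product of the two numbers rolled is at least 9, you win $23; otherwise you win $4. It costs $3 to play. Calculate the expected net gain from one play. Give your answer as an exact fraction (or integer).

107/12 dollars

E[payout] = (7/12)·4 + (5/12)·23 = 143/12
Expected profit = 143/12 − 3 = 107/12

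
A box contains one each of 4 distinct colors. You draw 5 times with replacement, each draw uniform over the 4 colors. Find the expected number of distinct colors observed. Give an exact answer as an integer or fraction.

Let Xⱼ=1 if type j appears at least once. P(Xⱼ=1) = 1 − ((4−1)/4)^5 = 781/1024.
E[#distinct] = 4·781/1024 = 781/256.

781/256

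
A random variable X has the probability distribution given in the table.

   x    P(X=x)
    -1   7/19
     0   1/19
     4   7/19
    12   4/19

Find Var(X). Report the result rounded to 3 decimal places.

23.391

E[X] = (7/19)·(-1) + (1/19)·0 + (7/19)·4 + (4/19)·12 = 69/19
E[X²] = (7/19)·1 + (1/19)·0 + (7/19)·16 + (4/19)·144 = 695/19
Var(X) = 695/19 − (69/19)² = 8444/361 ≈ 23.391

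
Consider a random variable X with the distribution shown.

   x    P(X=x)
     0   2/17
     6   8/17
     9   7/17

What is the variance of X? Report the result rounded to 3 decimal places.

7.661

E[X] = (2/17)·0 + (8/17)·6 + (7/17)·9 = 111/17
E[X²] = (2/17)·0 + (8/17)·36 + (7/17)·81 = 855/17
Var(X) = 855/17 − (111/17)² = 2214/289 ≈ 7.661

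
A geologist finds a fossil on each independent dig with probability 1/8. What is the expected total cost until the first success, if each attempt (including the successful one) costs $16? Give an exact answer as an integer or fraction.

E[#attempts] = 1/p = 8; E[cost] = 16·8 = 128.

$128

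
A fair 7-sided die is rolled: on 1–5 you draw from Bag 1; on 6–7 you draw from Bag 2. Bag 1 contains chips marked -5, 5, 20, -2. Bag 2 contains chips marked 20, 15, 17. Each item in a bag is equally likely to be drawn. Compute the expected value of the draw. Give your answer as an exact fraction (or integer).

49/6

E[X | Bag 1] = (-5 + 5 + 20 − 2)/4 = 9/2
E[X | Bag 2] = (20 + 15 + 17)/3 = 52/3
E[X] = (5/7)·9/2 + (2/7)·52/3 = 49/6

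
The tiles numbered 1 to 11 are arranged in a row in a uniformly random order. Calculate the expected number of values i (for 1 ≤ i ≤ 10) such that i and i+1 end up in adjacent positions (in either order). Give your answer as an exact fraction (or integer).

20/11

For each i ∈ {1,…,10}, let Xᵢ = 1 if i and i+1 are adjacent. P(Xᵢ=1) = 2·(11−1)!/11! = 2/11.
By linearity, E[ΣXᵢ] = (10)·(2/11) = 20/11.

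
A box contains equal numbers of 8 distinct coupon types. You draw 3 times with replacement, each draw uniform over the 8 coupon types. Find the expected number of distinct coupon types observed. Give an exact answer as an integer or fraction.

Let Xⱼ=1 if type j appears at least once. P(Xⱼ=1) = 1 − ((8−1)/8)^3 = 169/512.
E[#distinct] = 8·169/512 = 169/64.

169/64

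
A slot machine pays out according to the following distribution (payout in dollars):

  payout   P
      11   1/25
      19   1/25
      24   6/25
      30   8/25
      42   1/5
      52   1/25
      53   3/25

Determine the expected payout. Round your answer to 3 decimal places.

E[X] = (1/25)·11 + (1/25)·19 + (6/25)·24 + (8/25)·30 + (1/5)·42 + (1/25)·52 + (3/25)·53
     = 167/5 ≈ 33.400

$33.400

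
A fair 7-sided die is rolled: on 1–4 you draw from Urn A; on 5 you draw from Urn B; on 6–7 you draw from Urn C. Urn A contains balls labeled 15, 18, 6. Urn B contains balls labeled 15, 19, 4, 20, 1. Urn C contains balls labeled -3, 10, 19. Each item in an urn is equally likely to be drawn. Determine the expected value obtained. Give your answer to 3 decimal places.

11.590

E[X | Urn A] = (15 + 18 + 6)/3 = 13
E[X | Urn B] = (15 + 19 + 4 + 20 + 1)/5 = 59/5
E[X | Urn C] = (-3 + 10 + 19)/3 = 26/3
E[X] = (4/7)·13 + (1/7)·59/5 + (2/7)·26/3 = 1217/105 ≈ 11.590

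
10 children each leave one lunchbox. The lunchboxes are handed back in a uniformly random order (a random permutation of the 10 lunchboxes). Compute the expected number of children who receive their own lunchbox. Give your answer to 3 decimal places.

1.000

Let Xᵢ = 1 if person i gets their own lunchbox. For each i, P(Xᵢ=1) = 1/10.
By linearity of expectation, E[X₁+…+X_10] = 10·(1/10) = 1.
≈ 1.000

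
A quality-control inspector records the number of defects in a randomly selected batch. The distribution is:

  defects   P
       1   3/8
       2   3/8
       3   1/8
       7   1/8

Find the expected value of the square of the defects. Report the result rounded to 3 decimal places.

E[X²] = (3/8)·1 + (3/8)·4 + (1/8)·9 + (1/8)·49
     = 73/8 ≈ 9.125

9.125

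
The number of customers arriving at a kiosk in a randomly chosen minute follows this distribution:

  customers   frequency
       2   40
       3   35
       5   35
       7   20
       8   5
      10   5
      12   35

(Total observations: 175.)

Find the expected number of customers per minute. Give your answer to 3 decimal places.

5.771

Total = 175, so P(customers=2) = 40/175, etc.
E[X] = (8/35)·2 + (1/5)·3 + (1/5)·5 + (4/35)·7 + (1/35)·8 + (1/35)·10 + (1/5)·12
     = 202/35 ≈ 5.771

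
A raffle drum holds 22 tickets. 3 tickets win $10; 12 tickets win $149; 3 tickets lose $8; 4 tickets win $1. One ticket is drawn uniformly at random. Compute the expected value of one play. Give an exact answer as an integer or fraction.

899/11 dollars

E[payout] = (3/22)·10 + (12/22)·149 + (3/22)·(-8) + (4/22)·1 = 899/11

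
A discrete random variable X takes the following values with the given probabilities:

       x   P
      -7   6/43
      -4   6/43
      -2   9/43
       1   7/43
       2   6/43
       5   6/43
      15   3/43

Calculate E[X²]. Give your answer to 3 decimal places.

E[X²] = (6/43)·49 + (6/43)·16 + (9/43)·4 + (7/43)·1 + (6/43)·4 + (6/43)·25 + (3/43)·225
     = 1282/43 ≈ 29.814

29.814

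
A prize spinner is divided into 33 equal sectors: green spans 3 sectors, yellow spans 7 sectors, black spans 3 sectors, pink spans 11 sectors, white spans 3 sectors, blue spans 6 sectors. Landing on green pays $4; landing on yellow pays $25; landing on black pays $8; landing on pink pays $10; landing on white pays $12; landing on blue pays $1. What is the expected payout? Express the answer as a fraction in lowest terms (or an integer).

E[payout] = (3/33)·4 + (7/33)·25 + (3/33)·8 + (11/33)·10 + (3/33)·12 + (6/33)·1 = 11

$11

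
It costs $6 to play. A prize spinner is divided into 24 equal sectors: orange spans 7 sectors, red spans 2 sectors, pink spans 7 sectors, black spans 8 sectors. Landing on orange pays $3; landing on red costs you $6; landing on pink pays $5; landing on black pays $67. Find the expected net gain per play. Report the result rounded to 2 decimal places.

$18.17

E[payout] = (7/24)·3 + (2/24)·(-6) + (7/24)·5 + (8/24)·67 = 145/6
Expected profit = 145/6 − 6 = 109/6 ≈ $18.17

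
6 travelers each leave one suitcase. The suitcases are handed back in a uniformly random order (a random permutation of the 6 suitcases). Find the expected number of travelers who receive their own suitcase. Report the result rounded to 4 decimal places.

Let Xᵢ = 1 if person i gets their own suitcase. For each i, P(Xᵢ=1) = 1/6.
By linearity of expectation, E[X₁+…+X_6] = 6·(1/6) = 1.
≈ 1.0000

1.0000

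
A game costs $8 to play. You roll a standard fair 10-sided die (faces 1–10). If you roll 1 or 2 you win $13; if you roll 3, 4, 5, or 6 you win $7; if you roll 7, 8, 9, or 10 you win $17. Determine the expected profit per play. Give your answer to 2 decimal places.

$4.20

E[payout] = (2/5)·7 + (1/5)·13 + (2/5)·17 = 61/5
Expected profit = 61/5 − 8 = 21/5 ≈ $4.20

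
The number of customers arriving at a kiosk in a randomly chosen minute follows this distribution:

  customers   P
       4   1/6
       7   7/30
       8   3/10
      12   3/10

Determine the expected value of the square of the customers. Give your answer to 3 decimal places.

E[X²] = (1/6)·16 + (7/30)·49 + (3/10)·64 + (3/10)·144
     = 153/2 ≈ 76.500

76.500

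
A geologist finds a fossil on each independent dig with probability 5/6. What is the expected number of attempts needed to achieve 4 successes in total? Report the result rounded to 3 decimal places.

By linearity (sum of 4 independent geometric waits), E[trials] = 4/p = 4/(5/6) = 24/5.
≈ 4.800

4.800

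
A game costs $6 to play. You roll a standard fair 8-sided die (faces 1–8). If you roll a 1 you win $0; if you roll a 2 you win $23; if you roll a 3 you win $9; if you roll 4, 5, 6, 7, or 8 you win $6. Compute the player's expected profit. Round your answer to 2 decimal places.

$1.75

E[payout] = (1/8)·0 + (5/8)·6 + (1/8)·9 + (1/8)·23 = 31/4
Expected profit = 31/4 − 6 = 7/4 ≈ $1.75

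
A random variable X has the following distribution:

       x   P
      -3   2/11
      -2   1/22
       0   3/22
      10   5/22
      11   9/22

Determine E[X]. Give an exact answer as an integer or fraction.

135/22

E[X] = (2/11)·(-3) + (1/22)·(-2) + (3/22)·0 + (5/22)·10 + (9/22)·11
     = 135/22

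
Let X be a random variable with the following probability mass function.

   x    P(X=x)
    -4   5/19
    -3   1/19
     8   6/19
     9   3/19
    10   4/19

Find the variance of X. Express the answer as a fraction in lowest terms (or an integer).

12740/361

E[X] = (5/19)·(-4) + (1/19)·(-3) + (6/19)·8 + (3/19)·9 + (4/19)·10 = 92/19
E[X²] = (5/19)·16 + (1/19)·9 + (6/19)·64 + (3/19)·81 + (4/19)·100 = 1116/19
Var(X) = 1116/19 − (92/19)² = 12740/361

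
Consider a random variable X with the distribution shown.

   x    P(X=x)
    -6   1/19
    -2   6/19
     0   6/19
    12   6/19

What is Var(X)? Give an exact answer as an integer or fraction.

E[X] = (1/19)·(-6) + (6/19)·(-2) + (6/19)·0 + (6/19)·12 = 54/19
E[X²] = (1/19)·36 + (6/19)·4 + (6/19)·0 + (6/19)·144 = 924/19
Var(X) = 924/19 − (54/19)² = 14640/361

14640/361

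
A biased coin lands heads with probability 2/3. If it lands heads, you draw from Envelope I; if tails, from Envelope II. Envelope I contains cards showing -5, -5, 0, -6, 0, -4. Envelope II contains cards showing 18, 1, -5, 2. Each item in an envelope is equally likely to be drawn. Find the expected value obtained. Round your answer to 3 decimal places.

E[X | Envelope I] = (-5 − 5 + 0 − 6 + 0 − 4)/6 = -10/3
E[X | Envelope II] = (18 + 1 − 5 + 2)/4 = 4
E[X] = (2/3)·(-10/3) + (1/3)·4 = -8/9 ≈ -0.889

-0.889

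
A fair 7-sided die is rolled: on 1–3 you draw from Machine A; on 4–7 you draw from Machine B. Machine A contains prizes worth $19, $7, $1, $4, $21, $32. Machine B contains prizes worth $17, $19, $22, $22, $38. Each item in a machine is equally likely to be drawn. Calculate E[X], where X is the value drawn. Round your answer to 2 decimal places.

$19.49

E[X | Machine A] = (19 + 7 + 1 + 4 + 21 + 32)/6 = 14
E[X | Machine B] = (17 + 19 + 22 + 22 + 38)/5 = 118/5
E[X] = (3/7)·14 + (4/7)·118/5 = 682/35 ≈ 19.49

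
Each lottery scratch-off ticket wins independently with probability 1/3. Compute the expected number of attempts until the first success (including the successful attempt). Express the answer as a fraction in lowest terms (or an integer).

For a geometric distribution, E[trials] = 1/p = 1/(1/3) = 3.

3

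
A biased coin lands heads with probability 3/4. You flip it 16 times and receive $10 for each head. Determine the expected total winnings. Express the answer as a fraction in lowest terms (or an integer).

E[#heads] = 16·3/4 = 12 (linearity over flips).
E[winnings] = 10·12 = 120.

$120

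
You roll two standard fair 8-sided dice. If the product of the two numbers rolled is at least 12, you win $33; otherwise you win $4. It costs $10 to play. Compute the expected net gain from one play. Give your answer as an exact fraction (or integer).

805/64 dollars

E[payout] = (23/64)·4 + (41/64)·33 = 1445/64
Expected profit = 1445/64 − 10 = 805/64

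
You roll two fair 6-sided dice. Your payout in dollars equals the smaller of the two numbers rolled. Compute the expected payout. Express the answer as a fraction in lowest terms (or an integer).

Distribution of the smaller of the two numbers rolled: 1 w.p. 11/36, 2 w.p. 1/4, 3 w.p. 7/36, 4 w.p. 5/36, 5 w.p. 1/12, 6 w.p. 1/36
E[payout] = (11/36)·1 + (1/4)·2 + (7/36)·3 + (5/36)·4 + (1/12)·5 + (1/36)·6 = 91/36

91/36 dollars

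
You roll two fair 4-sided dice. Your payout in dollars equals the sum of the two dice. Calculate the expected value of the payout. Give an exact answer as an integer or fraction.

Distribution of the sum of the two dice: 2 w.p. 1/16, 3 w.p. 1/8, 4 w.p. 3/16, 5 w.p. 1/4, 6 w.p. 3/16, 7 w.p. 1/8, …
E[payout] = (1/16)·2 + (1/8)·3 + (3/16)·4 + (1/4)·5 + (3/16)·6 + (1/8)·7 + (1/16)·8 = 5

$5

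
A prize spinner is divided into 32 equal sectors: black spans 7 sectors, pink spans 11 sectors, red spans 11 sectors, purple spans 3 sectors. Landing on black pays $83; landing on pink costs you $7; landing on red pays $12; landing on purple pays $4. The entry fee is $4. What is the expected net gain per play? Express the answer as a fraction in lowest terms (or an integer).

E[payout] = (7/32)·83 + (11/32)·(-7) + (11/32)·12 + (3/32)·4 = 81/4
Expected profit = 81/4 − 4 = 65/4

65/4 dollars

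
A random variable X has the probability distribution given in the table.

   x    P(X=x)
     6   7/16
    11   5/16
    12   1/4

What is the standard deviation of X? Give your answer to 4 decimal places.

2.7265

E[X] = 145/16, E[X²] = 1433/16
Var(X) = E[X²] − (E[X])² = 1433/16 − 21025/256 = 1903/256
SD(X) = √(1903/256) ≈ 2.7265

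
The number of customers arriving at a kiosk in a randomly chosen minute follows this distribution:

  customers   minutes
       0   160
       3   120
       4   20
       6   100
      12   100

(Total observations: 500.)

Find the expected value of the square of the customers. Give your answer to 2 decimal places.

Total = 500, so P(customers=0) = 160/500, etc.
E[X²] = (8/25)·0 + (6/25)·9 + (1/25)·16 + (1/5)·36 + (1/5)·144
     = 194/5 ≈ 38.80

38.80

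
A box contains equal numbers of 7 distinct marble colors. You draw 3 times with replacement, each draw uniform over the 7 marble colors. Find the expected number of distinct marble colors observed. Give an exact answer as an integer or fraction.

127/49

Let Xⱼ=1 if type j appears at least once. P(Xⱼ=1) = 1 − ((7−1)/7)^3 = 127/343.
E[#distinct] = 7·127/343 = 127/49.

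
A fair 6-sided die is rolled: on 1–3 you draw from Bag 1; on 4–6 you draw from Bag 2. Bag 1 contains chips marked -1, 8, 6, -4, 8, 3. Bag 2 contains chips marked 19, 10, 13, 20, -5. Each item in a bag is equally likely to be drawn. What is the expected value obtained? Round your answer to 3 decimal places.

7.367

E[X | Bag 1] = (-1 + 8 + 6 − 4 + 8 + 3)/6 = 10/3
E[X | Bag 2] = (19 + 10 + 13 + 20 − 5)/5 = 57/5
E[X] = (1/2)·10/3 + (1/2)·57/5 = 221/30 ≈ 7.367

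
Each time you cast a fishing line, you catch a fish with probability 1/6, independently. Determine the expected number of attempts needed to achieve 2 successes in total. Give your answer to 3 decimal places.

12.000

By linearity (sum of 2 independent geometric waits), E[trials] = 2/p = 2/(1/6) = 12.
≈ 12.000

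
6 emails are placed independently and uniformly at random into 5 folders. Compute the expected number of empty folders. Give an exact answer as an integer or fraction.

Let Xⱼ=1 if folder j is empty. P(Xⱼ=1) = ((5-1)/5)^6 = 4096/15625.
By linearity, E[#empty] = 5·4096/15625 = 4096/3125.

4096/3125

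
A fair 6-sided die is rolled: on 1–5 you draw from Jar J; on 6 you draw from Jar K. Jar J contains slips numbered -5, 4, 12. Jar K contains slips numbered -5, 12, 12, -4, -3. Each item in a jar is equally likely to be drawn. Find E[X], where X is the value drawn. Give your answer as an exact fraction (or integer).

311/90

E[X | Jar J] = (-5 + 4 + 12)/3 = 11/3
E[X | Jar K] = (-5 + 12 + 12 − 4 − 3)/5 = 12/5
E[X] = (5/6)·11/3 + (1/6)·12/5 = 311/90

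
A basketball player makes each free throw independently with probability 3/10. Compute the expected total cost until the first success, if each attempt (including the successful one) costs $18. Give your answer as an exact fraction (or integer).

$60

E[#attempts] = 1/p = 10/3; E[cost] = 18·10/3 = 60.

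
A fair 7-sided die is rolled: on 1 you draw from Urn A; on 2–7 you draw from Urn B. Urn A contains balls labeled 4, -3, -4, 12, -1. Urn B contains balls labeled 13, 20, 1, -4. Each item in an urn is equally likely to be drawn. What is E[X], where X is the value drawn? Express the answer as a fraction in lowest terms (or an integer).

E[X | Urn A] = (4 − 3 − 4 + 12 − 1)/5 = 8/5
E[X | Urn B] = (13 + 20 + 1 − 4)/4 = 15/2
E[X] = (1/7)·8/5 + (6/7)·15/2 = 233/35

233/35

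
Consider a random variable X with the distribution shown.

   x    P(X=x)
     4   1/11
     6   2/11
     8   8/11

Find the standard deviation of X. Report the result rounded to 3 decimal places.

1.286

E[X] = 80/11, E[X²] = 600/11
Var(X) = E[X²] − (E[X])² = 600/11 − 6400/121 = 200/121
SD(X) = √(200/121) ≈ 1.286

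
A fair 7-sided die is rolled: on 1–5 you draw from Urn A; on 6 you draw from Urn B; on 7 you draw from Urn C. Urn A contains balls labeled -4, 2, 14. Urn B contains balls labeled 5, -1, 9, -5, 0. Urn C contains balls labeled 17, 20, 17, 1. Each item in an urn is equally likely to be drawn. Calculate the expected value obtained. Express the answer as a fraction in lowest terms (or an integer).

101/20

E[X | Urn A] = (-4 + 2 + 14)/3 = 4
E[X | Urn B] = (5 − 1 + 9 − 5 + 0)/5 = 8/5
E[X | Urn C] = (17 + 20 + 17 + 1)/4 = 55/4
E[X] = (5/7)·4 + (1/7)·8/5 + (1/7)·55/4 = 101/20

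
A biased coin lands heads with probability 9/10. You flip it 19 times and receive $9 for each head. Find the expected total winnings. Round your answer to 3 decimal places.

E[#heads] = 19·9/10 = 171/10 (linearity over flips).
E[winnings] = 9·171/10 = 1539/10.
≈ 153.900

$153.900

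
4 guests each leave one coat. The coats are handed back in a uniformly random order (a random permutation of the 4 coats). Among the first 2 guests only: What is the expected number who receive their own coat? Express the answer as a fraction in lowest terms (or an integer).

1/2

Let Xᵢ = 1 if person i gets their own coat. For each i, P(Xᵢ=1) = 1/4.
By linearity of expectation, E[X₁+…+X_2] = 2·(1/4) = 1/2.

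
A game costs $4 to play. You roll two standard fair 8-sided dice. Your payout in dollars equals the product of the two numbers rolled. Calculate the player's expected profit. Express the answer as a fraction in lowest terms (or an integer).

65/4 dollars

Distribution of the product of the two numbers rolled: 1 w.p. 1/64, 2 w.p. 1/32, 3 w.p. 1/32, 4 w.p. 3/64, 5 w.p. 1/32, 6 w.p. 1/16, …
E[payout] = (1/64)·1 + (1/32)·2 + (1/32)·3 + (3/64)·4 + (1/32)·5 + (1/16)·6 + (1/32)·7 + (1/16)·8 + (1/64)·9 + (1/32)·10 + (1/16)·12 + (1/32)·14 + (1/32)·15 + (3/64)·16 + (1/32)·18 + (1/32)·20 + (1/32)·21 + (1/16)·24 + (1/64)·25 + (1/32)·28 + (1/32)·30 + (1/32)·32 + (1/32)·35 + (1/64)·36 + (1/32)·40 + (1/32)·42 + (1/32)·48 + (1/64)·49 + (1/32)·56 + (1/64)·64 = 81/4
Expected profit = 81/4 − 4 = 65/4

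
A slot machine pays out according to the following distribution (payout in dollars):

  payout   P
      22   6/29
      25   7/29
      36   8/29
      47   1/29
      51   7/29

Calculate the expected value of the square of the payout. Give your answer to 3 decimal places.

E[X²] = (6/29)·484 + (7/29)·625 + (8/29)·1296 + (1/29)·2209 + (7/29)·2601
     = 38063/29 ≈ 1312.517

1312.517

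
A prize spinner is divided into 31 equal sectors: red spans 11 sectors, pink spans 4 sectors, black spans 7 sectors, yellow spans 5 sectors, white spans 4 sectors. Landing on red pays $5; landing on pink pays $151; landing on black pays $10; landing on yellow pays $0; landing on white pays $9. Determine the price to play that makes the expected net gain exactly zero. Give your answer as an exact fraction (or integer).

765/31 dollars

E[payout] = (11/31)·5 + (4/31)·151 + (7/31)·10 + (5/31)·0 + (4/31)·9 = 765/31
Fair fee = E[payout] = 765/31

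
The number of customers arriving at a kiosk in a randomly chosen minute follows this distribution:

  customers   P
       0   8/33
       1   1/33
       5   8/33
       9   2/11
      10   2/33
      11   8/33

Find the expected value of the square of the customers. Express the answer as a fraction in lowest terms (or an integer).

1855/33

E[X²] = (8/33)·0 + (1/33)·1 + (8/33)·25 + (2/11)·81 + (2/33)·100 + (8/33)·121
     = 1855/33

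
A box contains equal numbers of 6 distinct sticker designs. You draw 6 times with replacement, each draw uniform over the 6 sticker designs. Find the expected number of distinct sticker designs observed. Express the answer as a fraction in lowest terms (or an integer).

Let Xⱼ=1 if type j appears at least once. P(Xⱼ=1) = 1 − ((6−1)/6)^6 = 31031/46656.
E[#distinct] = 6·31031/46656 = 31031/7776.

31031/7776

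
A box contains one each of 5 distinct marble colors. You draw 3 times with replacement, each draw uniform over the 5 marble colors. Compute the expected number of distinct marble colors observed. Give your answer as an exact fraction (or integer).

Let Xⱼ=1 if type j appears at least once. P(Xⱼ=1) = 1 − ((5−1)/5)^3 = 61/125.
E[#distinct] = 5·61/125 = 61/25.

61/25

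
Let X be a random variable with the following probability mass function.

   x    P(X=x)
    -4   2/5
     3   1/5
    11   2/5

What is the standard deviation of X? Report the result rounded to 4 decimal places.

E[X] = 17/5, E[X²] = 283/5
Var(X) = E[X²] − (E[X])² = 283/5 − 289/25 = 1126/25
SD(X) = √(1126/25) ≈ 6.7112

6.7112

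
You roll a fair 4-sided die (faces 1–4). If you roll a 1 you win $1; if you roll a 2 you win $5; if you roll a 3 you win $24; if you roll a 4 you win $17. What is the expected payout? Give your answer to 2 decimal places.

E[payout] = (1/4)·1 + (1/4)·5 + (1/4)·17 + (1/4)·24 = 47/4
≈ $11.75

$11.75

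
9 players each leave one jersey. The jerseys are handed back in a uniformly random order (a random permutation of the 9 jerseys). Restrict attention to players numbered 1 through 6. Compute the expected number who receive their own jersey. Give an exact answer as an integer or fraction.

2/3

Let Xᵢ = 1 if person i gets their own jersey. For each i, P(Xᵢ=1) = 1/9.
By linearity of expectation, E[X₁+…+X_6] = 6·(1/9) = 2/3.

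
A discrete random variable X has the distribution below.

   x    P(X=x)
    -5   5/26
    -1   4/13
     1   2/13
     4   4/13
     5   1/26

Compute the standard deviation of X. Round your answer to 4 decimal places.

E[X] = 4/13, E[X²] = 145/13
Var(X) = E[X²] − (E[X])² = 145/13 − 16/169 = 1869/169
SD(X) = √(1869/169) ≈ 3.3255

3.3255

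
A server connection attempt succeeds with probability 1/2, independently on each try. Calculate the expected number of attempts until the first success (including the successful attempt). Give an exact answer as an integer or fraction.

2

For a geometric distribution, E[trials] = 1/p = 1/(1/2) = 2.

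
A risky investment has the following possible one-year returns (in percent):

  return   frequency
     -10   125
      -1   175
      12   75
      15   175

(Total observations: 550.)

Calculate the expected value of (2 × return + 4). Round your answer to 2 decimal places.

Total = 550, so P(return=-10) = 125/550, etc.
E[2x+4] = (5/22)·(-16) + (7/22)·2 + (3/22)·28 + (7/22)·34
     = 128/11 ≈ 11.64

11.64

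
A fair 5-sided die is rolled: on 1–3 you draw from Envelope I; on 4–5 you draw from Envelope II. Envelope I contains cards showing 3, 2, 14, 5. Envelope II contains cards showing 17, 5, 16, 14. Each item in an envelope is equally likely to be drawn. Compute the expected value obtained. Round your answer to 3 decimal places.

E[X | Envelope I] = (3 + 2 + 14 + 5)/4 = 6
E[X | Envelope II] = (17 + 5 + 16 + 14)/4 = 13
E[X] = (3/5)·6 + (2/5)·13 = 44/5 ≈ 8.800

8.800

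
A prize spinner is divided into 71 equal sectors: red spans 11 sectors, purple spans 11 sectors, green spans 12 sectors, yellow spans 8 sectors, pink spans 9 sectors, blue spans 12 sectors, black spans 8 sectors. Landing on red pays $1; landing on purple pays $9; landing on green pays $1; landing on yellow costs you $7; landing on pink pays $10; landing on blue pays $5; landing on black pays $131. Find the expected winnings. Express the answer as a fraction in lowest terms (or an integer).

E[payout] = (11/71)·1 + (11/71)·9 + (12/71)·1 + (8/71)·(-7) + (9/71)·10 + (12/71)·5 + (8/71)·131 = 1264/71

1264/71 dollars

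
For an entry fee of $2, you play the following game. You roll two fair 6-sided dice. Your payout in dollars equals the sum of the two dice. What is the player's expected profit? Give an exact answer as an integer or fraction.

$5

Distribution of the sum of the two dice: 2 w.p. 1/36, 3 w.p. 1/18, 4 w.p. 1/12, 5 w.p. 1/9, 6 w.p. 5/36, 7 w.p. 1/6, …
E[payout] = (1/36)·2 + (1/18)·3 + (1/12)·4 + (1/9)·5 + (5/36)·6 + (1/6)·7 + (5/36)·8 + (1/9)·9 + (1/12)·10 + (1/18)·11 + (1/36)·12 = 7
Expected profit = 7 − 2 = 5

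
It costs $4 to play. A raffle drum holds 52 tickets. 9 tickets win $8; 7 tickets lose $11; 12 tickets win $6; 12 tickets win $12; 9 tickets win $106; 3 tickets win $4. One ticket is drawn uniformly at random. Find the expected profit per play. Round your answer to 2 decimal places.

E[payout] = (9/52)·8 + (7/52)·(-11) + (12/52)·6 + (12/52)·12 + (9/52)·106 + (3/52)·4 = 1177/52
Expected profit = 1177/52 − 4 = 969/52 ≈ $18.63

$18.63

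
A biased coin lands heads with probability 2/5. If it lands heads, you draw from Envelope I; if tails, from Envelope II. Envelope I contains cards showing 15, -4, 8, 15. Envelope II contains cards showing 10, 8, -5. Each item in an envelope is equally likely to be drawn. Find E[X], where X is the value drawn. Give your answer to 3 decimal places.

6.000

E[X | Envelope I] = (15 − 4 + 8 + 15)/4 = 17/2
E[X | Envelope II] = (10 + 8 − 5)/3 = 13/3
E[X] = (2/5)·17/2 + (3/5)·13/3 = 6 ≈ 6.000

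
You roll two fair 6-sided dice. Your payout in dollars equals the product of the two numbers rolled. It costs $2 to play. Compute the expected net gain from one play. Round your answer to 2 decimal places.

$10.25

Distribution of the product of the two numbers rolled: 1 w.p. 1/36, 2 w.p. 1/18, 3 w.p. 1/18, 4 w.p. 1/12, 5 w.p. 1/18, 6 w.p. 1/9, …
E[payout] = (1/36)·1 + (1/18)·2 + (1/18)·3 + (1/12)·4 + (1/18)·5 + (1/9)·6 + (1/18)·8 + (1/36)·9 + (1/18)·10 + (1/9)·12 + (1/18)·15 + (1/36)·16 + (1/18)·18 + (1/18)·20 + (1/18)·24 + (1/36)·25 + (1/18)·30 + (1/36)·36 = 49/4
Expected profit = 49/4 − 2 = 41/4 ≈ $10.25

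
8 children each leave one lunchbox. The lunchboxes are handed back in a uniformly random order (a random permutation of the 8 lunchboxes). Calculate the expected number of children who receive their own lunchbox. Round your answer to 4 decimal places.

1.0000

Let Xᵢ = 1 if person i gets their own lunchbox. For each i, P(Xᵢ=1) = 1/8.
By linearity of expectation, E[X₁+…+X_8] = 8·(1/8) = 1.
≈ 1.0000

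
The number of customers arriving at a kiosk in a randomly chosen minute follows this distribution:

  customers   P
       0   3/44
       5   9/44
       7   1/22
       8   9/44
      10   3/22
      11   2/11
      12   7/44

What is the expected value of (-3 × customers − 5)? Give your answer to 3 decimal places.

-29.750

E[-3x-5] = (3/44)·(-5) + (9/44)·(-20) + (1/22)·(-26) + (9/44)·(-29) + (3/22)·(-35) + (2/11)·(-38) + (7/44)·(-41)
     = -119/4 ≈ -29.750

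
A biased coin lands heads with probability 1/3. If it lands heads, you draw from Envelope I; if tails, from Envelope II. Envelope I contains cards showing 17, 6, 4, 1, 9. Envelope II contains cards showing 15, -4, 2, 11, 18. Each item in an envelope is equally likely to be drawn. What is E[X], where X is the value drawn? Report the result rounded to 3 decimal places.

8.067

E[X | Envelope I] = (17 + 6 + 4 + 1 + 9)/5 = 37/5
E[X | Envelope II] = (15 − 4 + 2 + 11 + 18)/5 = 42/5
E[X] = (1/3)·37/5 + (2/3)·42/5 = 121/15 ≈ 8.067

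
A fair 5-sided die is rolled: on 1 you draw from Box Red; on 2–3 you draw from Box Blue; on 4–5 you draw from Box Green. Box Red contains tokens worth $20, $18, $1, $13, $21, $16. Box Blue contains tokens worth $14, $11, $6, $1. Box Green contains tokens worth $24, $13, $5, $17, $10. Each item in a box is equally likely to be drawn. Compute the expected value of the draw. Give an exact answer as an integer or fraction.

1753/150 dollars

E[X | Box Red] = (20 + 18 + 1 + 13 + 21 + 16)/6 = 89/6
E[X | Box Blue] = (14 + 11 + 6 + 1)/4 = 8
E[X | Box Green] = (24 + 13 + 5 + 17 + 10)/5 = 69/5
E[X] = (1/5)·89/6 + (2/5)·8 + (2/5)·69/5 = 1753/150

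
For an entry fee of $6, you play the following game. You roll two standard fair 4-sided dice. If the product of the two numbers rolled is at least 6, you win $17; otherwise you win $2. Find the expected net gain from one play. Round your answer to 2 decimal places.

$3.50

E[payout] = (1/2)·2 + (1/2)·17 = 19/2
Expected profit = 19/2 − 6 = 7/2 ≈ $3.50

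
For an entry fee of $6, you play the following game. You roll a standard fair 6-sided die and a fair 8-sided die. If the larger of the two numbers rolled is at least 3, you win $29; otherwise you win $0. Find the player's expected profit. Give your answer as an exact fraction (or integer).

E[payout] = (1/12)·0 + (11/12)·29 = 319/12
Expected profit = 319/12 − 6 = 247/12

247/12 dollars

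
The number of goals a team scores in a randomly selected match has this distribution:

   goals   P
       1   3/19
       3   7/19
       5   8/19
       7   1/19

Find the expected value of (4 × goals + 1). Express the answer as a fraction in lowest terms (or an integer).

E[4x+1] = (3/19)·5 + (7/19)·13 + (8/19)·21 + (1/19)·29
     = 303/19

303/19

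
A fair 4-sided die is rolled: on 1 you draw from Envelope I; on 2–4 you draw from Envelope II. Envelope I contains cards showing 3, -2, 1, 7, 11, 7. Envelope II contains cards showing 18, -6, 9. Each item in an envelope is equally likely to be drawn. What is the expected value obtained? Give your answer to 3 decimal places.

6.375

E[X | Envelope I] = (3 − 2 + 1 + 7 + 11 + 7)/6 = 9/2
E[X | Envelope II] = (18 − 6 + 9)/3 = 7
E[X] = (1/4)·9/2 + (3/4)·7 = 51/8 ≈ 6.375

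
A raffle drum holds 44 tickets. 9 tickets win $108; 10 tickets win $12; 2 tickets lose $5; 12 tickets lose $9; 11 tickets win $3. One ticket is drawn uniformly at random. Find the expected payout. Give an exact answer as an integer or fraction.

1007/44 dollars

E[payout] = (9/44)·108 + (10/44)·12 + (2/44)·(-5) + (12/44)·(-9) + (11/44)·3 = 1007/44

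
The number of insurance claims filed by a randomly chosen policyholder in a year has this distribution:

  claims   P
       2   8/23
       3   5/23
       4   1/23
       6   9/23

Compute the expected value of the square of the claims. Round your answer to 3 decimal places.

18.130

E[X²] = (8/23)·4 + (5/23)·9 + (1/23)·16 + (9/23)·36
     = 417/23 ≈ 18.130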